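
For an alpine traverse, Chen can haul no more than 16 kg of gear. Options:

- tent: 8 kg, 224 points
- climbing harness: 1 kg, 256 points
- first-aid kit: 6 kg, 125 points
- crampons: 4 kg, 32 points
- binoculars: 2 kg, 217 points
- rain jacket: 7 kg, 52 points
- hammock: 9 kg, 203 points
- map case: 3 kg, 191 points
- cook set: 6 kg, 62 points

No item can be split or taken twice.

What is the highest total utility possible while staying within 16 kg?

Tent + climbing harness + binoculars + map case uses 14 of the 16 kg and totals 888.
Runner-up climbing harness + binoculars + hammock + map case tops out at 867.

888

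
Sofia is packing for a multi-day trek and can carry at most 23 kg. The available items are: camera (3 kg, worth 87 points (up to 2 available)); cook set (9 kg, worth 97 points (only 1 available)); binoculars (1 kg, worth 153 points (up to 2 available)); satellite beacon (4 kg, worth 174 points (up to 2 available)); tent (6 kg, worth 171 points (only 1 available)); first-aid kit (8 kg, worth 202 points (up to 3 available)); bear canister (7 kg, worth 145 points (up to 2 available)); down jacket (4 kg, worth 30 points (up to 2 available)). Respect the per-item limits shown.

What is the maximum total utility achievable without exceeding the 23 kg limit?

The ratio ordering already packs tightly: 2×camera + 2×binoculars + 2×satellite beacon + tent, 22 kg, 999.
The spare 1 kg is too small for any remaining item, and no exchange beats 999.

999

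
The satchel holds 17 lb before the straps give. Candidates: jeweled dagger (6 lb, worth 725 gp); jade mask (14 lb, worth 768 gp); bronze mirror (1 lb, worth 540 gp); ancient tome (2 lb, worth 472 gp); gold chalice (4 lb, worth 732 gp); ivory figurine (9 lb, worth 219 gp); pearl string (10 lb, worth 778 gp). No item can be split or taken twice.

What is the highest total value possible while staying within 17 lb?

2522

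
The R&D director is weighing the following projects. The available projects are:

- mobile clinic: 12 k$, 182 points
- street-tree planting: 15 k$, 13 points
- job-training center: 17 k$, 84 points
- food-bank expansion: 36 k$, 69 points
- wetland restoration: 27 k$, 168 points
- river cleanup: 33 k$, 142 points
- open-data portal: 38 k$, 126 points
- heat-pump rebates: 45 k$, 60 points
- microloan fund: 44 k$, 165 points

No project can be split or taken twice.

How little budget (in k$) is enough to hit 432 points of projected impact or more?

56

Need the lightest bundle worth ≥ 432.
mobile clinic + job-training center + wetland restoration: 434 projected impact at 56 k$.
No combination under 56 k$ hits 432.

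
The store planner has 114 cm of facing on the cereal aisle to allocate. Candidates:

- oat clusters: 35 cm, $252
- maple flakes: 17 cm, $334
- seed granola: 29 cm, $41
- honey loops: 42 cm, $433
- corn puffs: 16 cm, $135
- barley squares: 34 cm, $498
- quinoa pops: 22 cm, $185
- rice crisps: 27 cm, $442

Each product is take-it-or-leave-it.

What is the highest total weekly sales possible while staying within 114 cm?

The ratio heuristic lands on maple flakes + corn puffs + barley squares + rice crisps (1409) but leaves 20 cm idle.
Replace corn puffs with oat clusters: the trade gains 117 net, giving 1526 at 113 cm.
No other feasible combination exceeds 1526.

1526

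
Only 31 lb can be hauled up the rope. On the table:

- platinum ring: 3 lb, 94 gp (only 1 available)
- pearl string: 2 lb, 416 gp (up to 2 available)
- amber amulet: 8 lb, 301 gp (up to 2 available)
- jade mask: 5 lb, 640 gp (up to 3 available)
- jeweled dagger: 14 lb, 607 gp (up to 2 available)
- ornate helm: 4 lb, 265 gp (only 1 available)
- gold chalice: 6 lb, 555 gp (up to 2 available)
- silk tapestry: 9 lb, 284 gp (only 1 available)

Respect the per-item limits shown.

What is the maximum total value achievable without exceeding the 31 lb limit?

2×pearl string + 3×jade mask + 2×gold chalice uses 31 of the 31 lb and totals 3862.
Nothing else within 31 lb beats 3862.

3862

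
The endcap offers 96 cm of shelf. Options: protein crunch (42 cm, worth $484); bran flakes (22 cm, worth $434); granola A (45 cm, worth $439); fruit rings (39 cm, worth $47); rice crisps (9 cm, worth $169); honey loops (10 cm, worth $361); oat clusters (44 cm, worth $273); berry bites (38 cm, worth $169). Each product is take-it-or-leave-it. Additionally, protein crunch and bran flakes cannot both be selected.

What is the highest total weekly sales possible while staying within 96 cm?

By weekly sales per cm: honey loops 36.10, bran flakes 19.73, rice crisps 18.78, protein crunch 11.52 lead.
Taking bran flakes + granola A + rice crisps + honey loops: 86 cm used, 1403 in weekly sales.

1403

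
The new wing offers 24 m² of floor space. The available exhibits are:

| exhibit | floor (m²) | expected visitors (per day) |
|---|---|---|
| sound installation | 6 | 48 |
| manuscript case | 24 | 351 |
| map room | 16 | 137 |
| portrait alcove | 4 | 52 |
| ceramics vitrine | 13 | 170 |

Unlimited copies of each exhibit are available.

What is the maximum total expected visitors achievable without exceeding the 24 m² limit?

351

Taking manuscript case: 24 m² used, 351 in expected visitors.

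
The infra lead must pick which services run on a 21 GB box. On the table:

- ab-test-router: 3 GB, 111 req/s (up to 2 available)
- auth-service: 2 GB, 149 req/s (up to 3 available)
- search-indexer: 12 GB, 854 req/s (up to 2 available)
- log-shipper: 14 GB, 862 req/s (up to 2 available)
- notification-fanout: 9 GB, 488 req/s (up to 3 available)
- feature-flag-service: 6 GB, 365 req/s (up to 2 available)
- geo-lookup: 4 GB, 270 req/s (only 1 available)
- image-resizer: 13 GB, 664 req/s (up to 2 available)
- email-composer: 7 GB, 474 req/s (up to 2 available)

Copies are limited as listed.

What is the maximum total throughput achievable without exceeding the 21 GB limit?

1477

Density check — auth-service 74.50, search-indexer 71.17, email-composer 67.71 are the best per GB.
Taking the top-ratio services first gives ab-test-router + 3×auth-service + search-indexer for 1412 (21 GB).
Replace ab-test-router and 2×auth-service with email-composer: the trade gains 65 net, giving 1477 at 21 GB.
Nothing else within 21 GB beats 1477.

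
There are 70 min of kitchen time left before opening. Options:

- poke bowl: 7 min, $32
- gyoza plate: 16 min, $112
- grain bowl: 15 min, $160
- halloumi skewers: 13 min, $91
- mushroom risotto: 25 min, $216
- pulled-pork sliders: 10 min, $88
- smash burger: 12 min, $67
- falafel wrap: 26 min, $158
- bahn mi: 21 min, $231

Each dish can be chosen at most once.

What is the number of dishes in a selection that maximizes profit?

4

Best achievable profit is 639.
One optimal bundle: poke bowl + grain bowl + mushroom risotto + bahn mi (68 min).
Every optimal selection uses 4 dishes.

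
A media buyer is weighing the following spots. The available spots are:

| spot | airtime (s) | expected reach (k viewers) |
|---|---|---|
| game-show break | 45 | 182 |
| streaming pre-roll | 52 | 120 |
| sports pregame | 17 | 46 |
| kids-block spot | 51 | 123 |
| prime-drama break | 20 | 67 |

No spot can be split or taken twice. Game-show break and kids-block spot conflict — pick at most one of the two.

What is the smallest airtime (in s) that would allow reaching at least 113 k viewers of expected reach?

37

Look for the lowest-airtime combination reaching 113.
sports pregame + prime-drama break: 113 expected reach at 37 s.
No combination under 37 s hits 113.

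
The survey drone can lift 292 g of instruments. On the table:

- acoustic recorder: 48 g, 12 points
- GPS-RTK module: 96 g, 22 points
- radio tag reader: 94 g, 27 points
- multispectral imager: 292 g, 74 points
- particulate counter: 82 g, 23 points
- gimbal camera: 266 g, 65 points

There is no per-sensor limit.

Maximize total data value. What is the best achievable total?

81

By data value per g: radio tag reader 0.29, particulate counter 0.28, multispectral imager 0.25 lead.
3×radio tag reader uses 282 of the 292 g and totals 81.
Every other selection either busts 292 g or fails to beat 81.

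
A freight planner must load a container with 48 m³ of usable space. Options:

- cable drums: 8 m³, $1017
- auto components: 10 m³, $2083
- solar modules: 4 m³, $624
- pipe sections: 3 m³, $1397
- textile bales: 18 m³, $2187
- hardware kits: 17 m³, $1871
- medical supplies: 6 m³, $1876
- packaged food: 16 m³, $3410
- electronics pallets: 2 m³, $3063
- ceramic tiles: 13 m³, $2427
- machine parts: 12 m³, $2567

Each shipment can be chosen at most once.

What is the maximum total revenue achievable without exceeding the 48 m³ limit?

13413

By revenue per m³: electronics pallets 1531.50, pipe sections 465.67, medical supplies 312.67 lead.
Filling by ratio: solar modules + pipe sections + medical supplies + packaged food + electronics pallets + machine parts for 12937, with 5 m³ left unused.
Replace solar modules and packaged food with auto components + ceramic tiles: the trade gains 476 net, giving 13413 at 46 m³.
Every other selection either busts 48 m³ or fails to beat 13413.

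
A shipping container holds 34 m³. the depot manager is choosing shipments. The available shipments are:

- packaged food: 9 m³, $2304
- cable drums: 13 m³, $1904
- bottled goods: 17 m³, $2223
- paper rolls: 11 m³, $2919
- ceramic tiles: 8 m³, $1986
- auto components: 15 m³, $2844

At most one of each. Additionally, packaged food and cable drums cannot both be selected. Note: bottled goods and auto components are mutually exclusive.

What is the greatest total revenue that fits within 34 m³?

7749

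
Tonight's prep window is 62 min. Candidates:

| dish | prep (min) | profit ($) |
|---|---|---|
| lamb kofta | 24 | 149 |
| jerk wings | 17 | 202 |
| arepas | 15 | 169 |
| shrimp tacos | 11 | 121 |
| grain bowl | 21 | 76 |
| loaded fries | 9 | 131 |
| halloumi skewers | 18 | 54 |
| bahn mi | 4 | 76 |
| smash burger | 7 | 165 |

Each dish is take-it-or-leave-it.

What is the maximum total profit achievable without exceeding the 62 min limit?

788

Taking the top-ratio dishes first gives jerk wings + arepas + loaded fries + bahn mi + smash burger for 743 (52 min).
Dropping bahn mi frees 4 min; slotting in shrimp tacos (11 min) lifts the total to 788 at 59 min.
Every other selection either busts 62 min or fails to beat 788.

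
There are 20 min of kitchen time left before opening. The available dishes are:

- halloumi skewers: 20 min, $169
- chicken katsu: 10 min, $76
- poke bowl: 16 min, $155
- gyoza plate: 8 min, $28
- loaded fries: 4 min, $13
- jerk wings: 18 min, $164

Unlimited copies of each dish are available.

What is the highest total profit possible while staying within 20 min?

169

Density check — poke bowl 9.69, jerk wings 9.11, halloumi skewers 8.45 are the best per min.
Taking the top-ratio dishes first gives poke bowl + loaded fries for 168 (20 min).
Dropping poke bowl and loaded fries frees 20 min; slotting in halloumi skewers (20 min) lifts the total to 169 at 20 min.
No other feasible combination exceeds 169.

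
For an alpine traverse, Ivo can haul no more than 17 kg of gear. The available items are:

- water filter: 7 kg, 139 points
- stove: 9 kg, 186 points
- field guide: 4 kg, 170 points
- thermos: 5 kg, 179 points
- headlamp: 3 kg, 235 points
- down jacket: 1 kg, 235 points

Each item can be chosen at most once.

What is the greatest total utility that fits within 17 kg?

Greedy by ratio would take field guide + thermos + headlamp + down jacket: 13 kg used, total 819.
The 5 kg tied up in thermos is better spent on stove — total rises to 826 (17 kg).

826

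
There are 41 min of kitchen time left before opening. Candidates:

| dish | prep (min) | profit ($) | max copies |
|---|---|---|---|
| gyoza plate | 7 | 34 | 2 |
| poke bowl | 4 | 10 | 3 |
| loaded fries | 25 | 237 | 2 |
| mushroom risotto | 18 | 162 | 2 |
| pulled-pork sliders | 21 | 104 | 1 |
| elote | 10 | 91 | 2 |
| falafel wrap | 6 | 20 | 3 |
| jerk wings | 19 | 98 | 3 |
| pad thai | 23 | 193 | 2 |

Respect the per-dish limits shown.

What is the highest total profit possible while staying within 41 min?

355

Density check — loaded fries 9.48, elote 9.10, mushroom risotto 9.00, pad thai 8.39 are the best per min.
Greedy by ratio would take loaded fries + elote + falafel wrap: 41 min used, total 348.
A better packing is mushroom risotto + pad thai: 41 min, total 355.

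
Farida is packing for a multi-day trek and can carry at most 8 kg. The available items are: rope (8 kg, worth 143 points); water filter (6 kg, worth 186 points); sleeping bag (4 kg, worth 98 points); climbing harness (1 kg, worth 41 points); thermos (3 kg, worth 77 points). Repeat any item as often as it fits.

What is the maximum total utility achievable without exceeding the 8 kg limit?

Best packing: 8×climbing harness — 8 kg, 328 total.
Nothing else within 8 kg beats 328.

328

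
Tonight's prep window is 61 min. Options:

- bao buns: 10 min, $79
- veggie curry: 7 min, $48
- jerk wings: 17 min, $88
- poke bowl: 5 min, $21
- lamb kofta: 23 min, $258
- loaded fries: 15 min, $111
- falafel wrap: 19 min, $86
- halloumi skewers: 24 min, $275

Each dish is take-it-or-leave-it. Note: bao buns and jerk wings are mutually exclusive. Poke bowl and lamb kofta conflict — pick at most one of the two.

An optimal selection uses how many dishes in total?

3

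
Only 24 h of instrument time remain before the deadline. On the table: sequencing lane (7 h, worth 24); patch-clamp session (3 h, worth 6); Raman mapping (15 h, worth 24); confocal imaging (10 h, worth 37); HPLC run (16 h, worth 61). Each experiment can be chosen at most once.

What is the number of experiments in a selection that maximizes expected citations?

Best achievable expected citations is 85.
For example sequencing lane + HPLC run achieves it, using 23 h.
Any selection reaching 85 contains exactly 2 experiments.

2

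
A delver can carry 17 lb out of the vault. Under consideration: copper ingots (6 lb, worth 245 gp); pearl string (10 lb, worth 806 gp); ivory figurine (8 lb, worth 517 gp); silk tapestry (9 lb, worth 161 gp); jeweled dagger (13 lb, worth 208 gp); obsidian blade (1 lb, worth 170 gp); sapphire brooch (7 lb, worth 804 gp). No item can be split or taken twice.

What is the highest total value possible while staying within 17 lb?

1610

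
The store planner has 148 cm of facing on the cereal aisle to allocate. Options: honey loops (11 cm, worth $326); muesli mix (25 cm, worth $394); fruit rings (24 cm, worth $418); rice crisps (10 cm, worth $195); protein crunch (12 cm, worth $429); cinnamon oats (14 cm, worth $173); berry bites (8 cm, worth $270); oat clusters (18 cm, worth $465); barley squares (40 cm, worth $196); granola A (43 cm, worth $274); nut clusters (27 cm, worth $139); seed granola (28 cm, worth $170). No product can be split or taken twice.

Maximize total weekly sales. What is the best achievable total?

2693

Greedy by ratio would take honey loops + muesli mix + fruit rings + rice crisps + protein crunch + cinnamon oats + berry bites + oat clusters: 122 cm used, total 2670.
Replace cinnamon oats with barley squares: the trade gains 23 net, giving 2693 at 148 cm.
The closest alternative, honey loops + muesli mix + fruit rings + rice crisps + protein crunch + cinnamon oats + berry bites + oat clusters, reaches only 2670.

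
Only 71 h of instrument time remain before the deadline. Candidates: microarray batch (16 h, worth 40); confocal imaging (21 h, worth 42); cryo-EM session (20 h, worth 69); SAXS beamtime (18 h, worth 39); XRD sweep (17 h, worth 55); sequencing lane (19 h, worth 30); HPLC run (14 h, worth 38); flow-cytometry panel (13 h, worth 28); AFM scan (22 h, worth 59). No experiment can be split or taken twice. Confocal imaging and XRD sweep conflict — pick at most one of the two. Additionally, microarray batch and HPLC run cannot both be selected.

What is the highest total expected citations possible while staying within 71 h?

Ranking by ratio (expected citations/h): cryo-EM session 3.45, XRD sweep 3.24, HPLC run 2.71.
Microarray batch + cryo-EM session + SAXS beamtime + XRD sweep uses 71 of the 71 h and totals 203.

203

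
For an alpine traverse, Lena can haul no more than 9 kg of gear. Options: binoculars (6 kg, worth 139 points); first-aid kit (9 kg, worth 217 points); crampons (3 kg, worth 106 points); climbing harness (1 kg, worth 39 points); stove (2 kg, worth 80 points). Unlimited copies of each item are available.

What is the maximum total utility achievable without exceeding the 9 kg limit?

359

The ratio ordering already packs tightly: climbing harness + 4×stove, 9 kg, 359.
No other feasible combination exceeds 359.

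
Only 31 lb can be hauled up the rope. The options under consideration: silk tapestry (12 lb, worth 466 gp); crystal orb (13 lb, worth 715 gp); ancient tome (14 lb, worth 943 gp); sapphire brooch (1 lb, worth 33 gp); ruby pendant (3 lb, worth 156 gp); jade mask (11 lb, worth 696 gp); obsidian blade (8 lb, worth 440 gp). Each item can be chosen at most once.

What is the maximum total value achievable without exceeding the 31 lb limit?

1847

By value per lb: ancient tome 67.36, jade mask 63.27, crystal orb 55.00, obsidian blade 55.00 lead.
The ratio heuristic lands on ancient tome + sapphire brooch + ruby pendant + jade mask (1828) but leaves 2 lb idle.
Replace jade mask with crystal orb: the trade gains 19 net, giving 1847 at 31 lb.
The closest alternative, ancient tome + sapphire brooch + ruby pendant + jade mask, reaches only 1828.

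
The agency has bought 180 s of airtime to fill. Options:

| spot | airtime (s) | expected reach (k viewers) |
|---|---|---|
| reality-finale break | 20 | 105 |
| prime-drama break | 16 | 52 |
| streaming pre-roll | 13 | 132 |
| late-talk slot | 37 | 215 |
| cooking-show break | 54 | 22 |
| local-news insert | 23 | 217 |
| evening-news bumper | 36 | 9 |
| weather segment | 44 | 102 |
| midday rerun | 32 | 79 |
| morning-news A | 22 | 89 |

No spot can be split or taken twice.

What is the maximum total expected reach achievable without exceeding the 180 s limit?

Greedy by ratio would take reality-finale break + prime-drama break + streaming pre-roll + late-talk slot + local-news insert + midday rerun + morning-news A: 163 s used, total 889.
Replace midday rerun with weather segment: the trade gains 23 net, giving 912 at 175 s.
The closest alternative, reality-finale break + prime-drama break + streaming pre-roll + late-talk slot + local-news insert + midday rerun + morning-news A, reaches only 889.

912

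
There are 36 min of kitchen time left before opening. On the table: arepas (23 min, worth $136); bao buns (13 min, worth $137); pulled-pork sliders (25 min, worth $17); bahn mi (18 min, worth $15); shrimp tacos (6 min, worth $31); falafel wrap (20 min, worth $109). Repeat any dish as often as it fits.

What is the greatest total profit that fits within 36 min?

305

By profit per min: bao buns 10.54, arepas 5.91, falafel wrap 5.45 lead.
Taking 2×bao buns + shrimp tacos: 32 min used, 305 in profit.
That's the maximum — no swap from here does better than 305.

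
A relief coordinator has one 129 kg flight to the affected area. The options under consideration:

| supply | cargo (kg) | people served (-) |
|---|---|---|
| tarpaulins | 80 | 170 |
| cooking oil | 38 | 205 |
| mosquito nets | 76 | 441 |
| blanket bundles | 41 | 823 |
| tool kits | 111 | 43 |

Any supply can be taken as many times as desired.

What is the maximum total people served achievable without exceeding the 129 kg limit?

Taking 3×blanket bundles: 123 kg used, 2469 in people served.
The spare 6 kg is too small for any remaining supply, and no exchange beats 2469.

2469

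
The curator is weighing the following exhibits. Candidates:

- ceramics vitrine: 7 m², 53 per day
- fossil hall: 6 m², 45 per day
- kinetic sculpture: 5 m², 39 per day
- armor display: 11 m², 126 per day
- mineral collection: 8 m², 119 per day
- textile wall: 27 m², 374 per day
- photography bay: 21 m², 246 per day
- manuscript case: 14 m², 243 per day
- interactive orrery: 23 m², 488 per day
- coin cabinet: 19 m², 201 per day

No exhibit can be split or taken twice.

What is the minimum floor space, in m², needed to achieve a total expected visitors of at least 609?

34

Need the lightest bundle worth ≥ 609.
armor display + interactive orrery: 614 expected visitors at 34 m².
No combination under 34 m² hits 609.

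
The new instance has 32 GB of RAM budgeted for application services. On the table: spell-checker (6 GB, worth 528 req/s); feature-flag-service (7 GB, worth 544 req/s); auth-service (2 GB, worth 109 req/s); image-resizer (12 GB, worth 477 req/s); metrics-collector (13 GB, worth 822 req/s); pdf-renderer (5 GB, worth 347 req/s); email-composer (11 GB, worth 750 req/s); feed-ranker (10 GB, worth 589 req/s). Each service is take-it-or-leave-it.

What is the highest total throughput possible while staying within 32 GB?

By throughput per GB: spell-checker 88.00, feature-flag-service 77.71, pdf-renderer 69.40 lead.
The ratio ordering already packs tightly: spell-checker + feature-flag-service + auth-service + pdf-renderer + email-composer, 31 GB, 2278.
Next best is spell-checker + feature-flag-service + metrics-collector + pdf-renderer at 2241 (31 GB) — short by 37.

2278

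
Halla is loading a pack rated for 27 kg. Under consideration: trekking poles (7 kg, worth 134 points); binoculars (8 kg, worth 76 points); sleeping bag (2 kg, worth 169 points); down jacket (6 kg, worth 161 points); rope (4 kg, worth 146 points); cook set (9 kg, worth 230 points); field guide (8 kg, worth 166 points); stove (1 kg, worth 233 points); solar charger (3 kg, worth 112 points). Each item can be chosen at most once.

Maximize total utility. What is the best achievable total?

Ranking by ratio (utility/kg): stove 233.00, sleeping bag 84.50, solar charger 37.33, rope 36.50.
Taking the top-ratio items first gives sleeping bag + down jacket + rope + cook set + stove + solar charger for 1051 (25 kg).
The 6 kg tied up in down jacket is better spent on field guide — total rises to 1056 (27 kg).
Every other selection either busts 27 kg or fails to beat 1056.

1056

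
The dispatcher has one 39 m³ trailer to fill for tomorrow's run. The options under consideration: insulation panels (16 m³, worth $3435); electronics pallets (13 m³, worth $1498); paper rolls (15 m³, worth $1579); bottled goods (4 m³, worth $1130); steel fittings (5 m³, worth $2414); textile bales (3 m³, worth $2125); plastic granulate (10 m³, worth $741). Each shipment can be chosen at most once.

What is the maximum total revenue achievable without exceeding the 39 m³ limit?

9845

Best packing: insulation panels + bottled goods + steel fittings + textile bales + plastic granulate — 38 m³, 9845 total.
The closest alternative, insulation panels + paper rolls + steel fittings + textile bales, reaches only 9553.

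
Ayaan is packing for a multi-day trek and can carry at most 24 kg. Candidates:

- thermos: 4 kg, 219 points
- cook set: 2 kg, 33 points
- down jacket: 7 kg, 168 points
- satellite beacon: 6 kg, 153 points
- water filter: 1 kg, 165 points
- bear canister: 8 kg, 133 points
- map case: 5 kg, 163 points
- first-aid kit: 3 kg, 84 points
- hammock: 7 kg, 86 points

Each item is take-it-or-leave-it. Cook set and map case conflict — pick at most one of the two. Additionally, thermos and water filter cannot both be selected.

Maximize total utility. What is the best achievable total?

733

Down jacket + satellite beacon + water filter + map case + first-aid kit uses 22 of the 24 kg and totals 733.
No other feasible combination exceeds 733.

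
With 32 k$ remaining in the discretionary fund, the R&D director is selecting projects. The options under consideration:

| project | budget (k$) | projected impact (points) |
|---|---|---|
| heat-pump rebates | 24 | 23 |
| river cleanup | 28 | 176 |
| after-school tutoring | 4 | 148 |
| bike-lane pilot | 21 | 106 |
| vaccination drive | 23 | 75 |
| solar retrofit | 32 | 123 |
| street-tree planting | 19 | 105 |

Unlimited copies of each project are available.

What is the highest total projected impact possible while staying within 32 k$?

1184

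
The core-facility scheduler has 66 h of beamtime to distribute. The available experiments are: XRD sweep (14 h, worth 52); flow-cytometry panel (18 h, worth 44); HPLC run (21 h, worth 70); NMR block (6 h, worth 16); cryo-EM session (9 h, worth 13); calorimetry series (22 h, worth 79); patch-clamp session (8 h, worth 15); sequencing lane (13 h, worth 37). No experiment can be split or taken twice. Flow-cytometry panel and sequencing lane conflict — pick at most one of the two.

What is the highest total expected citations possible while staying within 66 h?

217

By expected citations per h: XRD sweep 3.71, calorimetry series 3.59, HPLC run 3.33 lead.
Taking XRD sweep + HPLC run + NMR block + calorimetry series: 63 h used, 217 in expected citations.
An exhaustive check of the 256 subsets confirms 217.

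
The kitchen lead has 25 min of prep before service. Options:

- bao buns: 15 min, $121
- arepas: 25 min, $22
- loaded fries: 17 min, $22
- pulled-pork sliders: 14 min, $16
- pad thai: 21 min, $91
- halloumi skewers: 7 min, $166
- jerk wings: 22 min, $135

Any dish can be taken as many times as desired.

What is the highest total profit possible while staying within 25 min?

The ratio ordering already packs tightly: 3×halloumi skewers, 21 min, 498.
The spare 4 min is too small for any remaining dish, and no exchange beats 498.

498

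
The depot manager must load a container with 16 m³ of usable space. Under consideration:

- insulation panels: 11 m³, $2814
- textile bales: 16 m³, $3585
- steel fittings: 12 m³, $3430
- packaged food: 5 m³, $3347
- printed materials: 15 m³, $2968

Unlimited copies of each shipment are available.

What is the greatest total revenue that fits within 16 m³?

10041

Taking 3×packaged food: 15 m³ used, 10041 in revenue.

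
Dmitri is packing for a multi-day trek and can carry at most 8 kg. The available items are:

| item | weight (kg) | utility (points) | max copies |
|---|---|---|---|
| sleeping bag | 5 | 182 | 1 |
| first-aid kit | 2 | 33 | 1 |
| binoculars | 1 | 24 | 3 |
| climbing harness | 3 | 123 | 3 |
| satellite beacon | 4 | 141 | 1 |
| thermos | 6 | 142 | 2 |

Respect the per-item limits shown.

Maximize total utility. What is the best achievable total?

305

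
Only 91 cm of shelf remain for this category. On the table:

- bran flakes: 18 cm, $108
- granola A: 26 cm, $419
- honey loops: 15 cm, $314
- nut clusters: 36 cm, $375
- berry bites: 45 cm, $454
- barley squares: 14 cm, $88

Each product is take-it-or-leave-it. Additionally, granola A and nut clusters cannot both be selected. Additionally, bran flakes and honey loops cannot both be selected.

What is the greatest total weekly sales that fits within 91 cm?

1187

Granola A + honey loops + berry bites uses 86 of the 91 cm and totals 1187.
Next best is bran flakes + granola A + berry bites at 981 (89 cm) — short by 206.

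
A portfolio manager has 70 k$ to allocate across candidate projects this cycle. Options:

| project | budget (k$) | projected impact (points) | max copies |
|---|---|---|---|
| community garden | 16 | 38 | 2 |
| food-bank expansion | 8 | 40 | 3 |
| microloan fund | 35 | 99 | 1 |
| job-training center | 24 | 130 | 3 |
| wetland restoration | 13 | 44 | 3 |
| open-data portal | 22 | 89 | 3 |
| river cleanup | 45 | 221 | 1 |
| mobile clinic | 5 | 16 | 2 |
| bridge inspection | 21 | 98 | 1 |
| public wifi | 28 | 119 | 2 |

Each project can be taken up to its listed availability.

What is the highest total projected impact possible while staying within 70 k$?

358

Filling by ratio: 2×food-bank expansion + 2×job-training center + mobile clinic for 356, with 1 k$ left unused.
Replace 2×food-bank expansion and mobile clinic with bridge inspection: the trade gains 2 net, giving 358 at 69 k$.
That's the maximum — no swap from here does better than 358.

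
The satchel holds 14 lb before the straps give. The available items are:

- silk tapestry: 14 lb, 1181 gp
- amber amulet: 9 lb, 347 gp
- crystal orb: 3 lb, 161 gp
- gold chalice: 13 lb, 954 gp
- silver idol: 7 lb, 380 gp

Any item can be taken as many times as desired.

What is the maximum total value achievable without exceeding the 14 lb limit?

1181

Density check — silk tapestry 84.36, gold chalice 73.38, silver idol 54.29 are the best per lb.
Best packing: silk tapestry — 14 lb, 1181 total.
Nothing else within 14 lb beats 1181.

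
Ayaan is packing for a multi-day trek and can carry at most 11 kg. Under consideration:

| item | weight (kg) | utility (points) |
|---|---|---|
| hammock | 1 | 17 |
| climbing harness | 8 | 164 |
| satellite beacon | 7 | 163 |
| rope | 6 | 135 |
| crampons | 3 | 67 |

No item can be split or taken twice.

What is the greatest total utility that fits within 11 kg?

247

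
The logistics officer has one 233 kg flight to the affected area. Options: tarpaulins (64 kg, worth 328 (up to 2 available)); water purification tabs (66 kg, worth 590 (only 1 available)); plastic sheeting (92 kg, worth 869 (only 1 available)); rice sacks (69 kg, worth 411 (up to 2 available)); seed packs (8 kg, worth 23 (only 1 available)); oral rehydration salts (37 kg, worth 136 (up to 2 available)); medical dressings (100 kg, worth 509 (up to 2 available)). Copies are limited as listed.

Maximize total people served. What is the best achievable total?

1870

Water purification tabs + plastic sheeting + rice sacks uses 227 of the 233 kg and totals 1870.
The spare 6 kg is too small for any remaining supply, and no exchange beats 1870.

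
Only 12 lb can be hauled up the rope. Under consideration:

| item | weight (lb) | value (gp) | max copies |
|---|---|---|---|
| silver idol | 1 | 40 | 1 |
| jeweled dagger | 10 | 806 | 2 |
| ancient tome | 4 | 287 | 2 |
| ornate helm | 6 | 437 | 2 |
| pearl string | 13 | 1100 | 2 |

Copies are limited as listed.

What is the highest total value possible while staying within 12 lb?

874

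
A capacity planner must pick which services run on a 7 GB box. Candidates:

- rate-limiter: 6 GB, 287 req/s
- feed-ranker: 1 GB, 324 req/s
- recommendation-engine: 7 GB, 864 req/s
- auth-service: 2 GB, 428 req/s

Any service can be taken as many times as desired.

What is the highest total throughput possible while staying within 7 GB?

2268

Taking 7×feed-ranker: 7 GB used, 2268 in throughput.
No other feasible combination exceeds 2268.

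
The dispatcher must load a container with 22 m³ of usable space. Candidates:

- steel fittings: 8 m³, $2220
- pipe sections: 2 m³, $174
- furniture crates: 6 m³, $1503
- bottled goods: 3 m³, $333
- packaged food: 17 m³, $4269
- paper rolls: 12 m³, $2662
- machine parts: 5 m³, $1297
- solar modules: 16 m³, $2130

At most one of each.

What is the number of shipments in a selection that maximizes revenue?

Best achievable revenue is 5566.
One optimal bundle: packaged food + machine parts (22 m³).
All optima have 2 shipments.

2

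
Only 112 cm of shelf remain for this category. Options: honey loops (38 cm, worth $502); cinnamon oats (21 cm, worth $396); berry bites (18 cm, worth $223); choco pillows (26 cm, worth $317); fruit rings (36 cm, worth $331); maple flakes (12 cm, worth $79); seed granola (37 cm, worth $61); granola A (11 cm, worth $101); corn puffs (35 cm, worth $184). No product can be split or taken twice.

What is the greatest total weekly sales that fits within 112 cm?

1438

By weekly sales per cm: cinnamon oats 18.86, honey loops 13.21, berry bites 12.39 lead.
Best packing: honey loops + cinnamon oats + berry bites + choco pillows — 103 cm, 1438 total.
That's the maximum — no swap from here does better than 1438.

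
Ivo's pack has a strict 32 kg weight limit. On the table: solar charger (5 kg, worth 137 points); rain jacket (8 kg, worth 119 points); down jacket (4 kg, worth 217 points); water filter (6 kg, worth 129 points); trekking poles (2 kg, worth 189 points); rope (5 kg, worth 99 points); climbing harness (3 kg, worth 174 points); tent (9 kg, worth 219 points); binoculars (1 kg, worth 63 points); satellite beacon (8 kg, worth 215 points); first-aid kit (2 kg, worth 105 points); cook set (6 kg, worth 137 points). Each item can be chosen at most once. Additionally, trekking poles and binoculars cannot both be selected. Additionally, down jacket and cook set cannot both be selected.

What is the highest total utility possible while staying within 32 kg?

1170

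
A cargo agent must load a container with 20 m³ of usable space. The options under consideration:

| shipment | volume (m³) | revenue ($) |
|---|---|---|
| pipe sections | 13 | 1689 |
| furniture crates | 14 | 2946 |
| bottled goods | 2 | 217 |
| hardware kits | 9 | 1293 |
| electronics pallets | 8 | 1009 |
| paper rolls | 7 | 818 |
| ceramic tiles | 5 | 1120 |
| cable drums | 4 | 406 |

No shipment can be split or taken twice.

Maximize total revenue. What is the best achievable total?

4066

Taking furniture crates + ceramic tiles: 19 m³ used, 4066 in revenue.
Next best is furniture crates + bottled goods + cable drums at 3569 (20 m³) — short by 497.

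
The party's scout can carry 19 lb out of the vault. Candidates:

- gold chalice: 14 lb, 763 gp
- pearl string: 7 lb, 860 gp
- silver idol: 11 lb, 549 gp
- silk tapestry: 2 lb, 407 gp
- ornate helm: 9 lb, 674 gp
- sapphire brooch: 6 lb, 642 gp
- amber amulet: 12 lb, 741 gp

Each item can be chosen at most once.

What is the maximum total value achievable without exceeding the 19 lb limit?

A density-first pass picks pearl string + silk tapestry + sapphire brooch — 1909 at 15 lb.
Dropping sapphire brooch frees 6 lb; slotting in ornate helm (9 lb) lifts the total to 1941 at 18 lb.
The spare 1 lb is too small for any remaining item, and no exchange beats 1941.

1941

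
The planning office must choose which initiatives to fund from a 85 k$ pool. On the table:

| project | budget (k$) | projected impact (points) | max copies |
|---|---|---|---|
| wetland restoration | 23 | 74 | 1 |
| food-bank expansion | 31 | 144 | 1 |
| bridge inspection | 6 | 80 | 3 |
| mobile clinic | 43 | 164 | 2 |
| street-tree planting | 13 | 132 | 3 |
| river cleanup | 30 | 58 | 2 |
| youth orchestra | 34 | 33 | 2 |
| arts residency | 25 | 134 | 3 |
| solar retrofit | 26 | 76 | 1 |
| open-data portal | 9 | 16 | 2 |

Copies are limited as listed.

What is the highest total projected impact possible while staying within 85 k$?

The ratio ordering already packs tightly: 3×bridge inspection + 3×street-tree planting + arts residency, 82 k$, 770.
That's the maximum — no swap from here does better than 770.

770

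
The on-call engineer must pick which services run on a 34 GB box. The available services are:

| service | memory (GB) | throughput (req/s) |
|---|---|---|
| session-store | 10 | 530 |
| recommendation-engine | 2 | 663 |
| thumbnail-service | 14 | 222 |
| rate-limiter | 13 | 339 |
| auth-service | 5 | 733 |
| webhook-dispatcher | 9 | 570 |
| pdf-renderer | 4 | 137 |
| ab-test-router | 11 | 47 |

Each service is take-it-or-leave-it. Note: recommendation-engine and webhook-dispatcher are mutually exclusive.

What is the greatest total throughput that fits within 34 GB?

2402

Session-store + recommendation-engine + rate-limiter + auth-service + pdf-renderer uses 34 of the 34 GB and totals 2402.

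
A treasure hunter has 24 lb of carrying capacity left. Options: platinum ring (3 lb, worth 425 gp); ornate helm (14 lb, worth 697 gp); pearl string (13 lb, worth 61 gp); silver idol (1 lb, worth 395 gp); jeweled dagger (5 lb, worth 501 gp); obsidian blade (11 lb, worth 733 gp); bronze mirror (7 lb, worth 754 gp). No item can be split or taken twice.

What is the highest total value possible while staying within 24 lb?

A density-first pass picks platinum ring + silver idol + jeweled dagger + bronze mirror — 2075 at 16 lb.
Dropping platinum ring frees 3 lb; slotting in obsidian blade (11 lb) lifts the total to 2383 at 24 lb.
Nothing else within 24 lb beats 2383.

2383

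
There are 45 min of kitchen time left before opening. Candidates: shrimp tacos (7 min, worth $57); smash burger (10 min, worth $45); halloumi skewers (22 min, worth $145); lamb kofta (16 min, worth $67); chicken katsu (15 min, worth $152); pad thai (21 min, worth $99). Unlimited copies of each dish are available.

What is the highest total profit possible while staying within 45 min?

3×chicken katsu uses 45 of the 45 min and totals 456.
Nothing else within 45 min beats 456.

456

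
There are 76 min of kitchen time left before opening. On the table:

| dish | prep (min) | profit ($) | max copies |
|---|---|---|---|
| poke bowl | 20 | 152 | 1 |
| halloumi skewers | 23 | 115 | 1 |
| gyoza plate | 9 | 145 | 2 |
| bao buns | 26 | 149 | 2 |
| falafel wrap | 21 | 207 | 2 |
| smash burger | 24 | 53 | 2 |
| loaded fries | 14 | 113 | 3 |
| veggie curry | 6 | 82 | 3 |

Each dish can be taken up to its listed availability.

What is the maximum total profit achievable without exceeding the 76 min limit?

Greedy by ratio would take 2×gyoza plate + falafel wrap + loaded fries + 3×veggie curry: 71 min used, total 856.
Dropping loaded fries and veggie curry frees 20 min; slotting in falafel wrap (21 min) lifts the total to 868 at 72 min.

868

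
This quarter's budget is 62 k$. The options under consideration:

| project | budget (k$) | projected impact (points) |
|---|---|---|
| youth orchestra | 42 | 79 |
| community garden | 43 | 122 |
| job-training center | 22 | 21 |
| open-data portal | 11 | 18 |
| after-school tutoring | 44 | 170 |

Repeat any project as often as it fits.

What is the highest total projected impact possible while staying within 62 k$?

Taking open-data portal + after-school tutoring: 55 k$ used, 188 in projected impact.
Nothing else within 62 k$ beats 188.

188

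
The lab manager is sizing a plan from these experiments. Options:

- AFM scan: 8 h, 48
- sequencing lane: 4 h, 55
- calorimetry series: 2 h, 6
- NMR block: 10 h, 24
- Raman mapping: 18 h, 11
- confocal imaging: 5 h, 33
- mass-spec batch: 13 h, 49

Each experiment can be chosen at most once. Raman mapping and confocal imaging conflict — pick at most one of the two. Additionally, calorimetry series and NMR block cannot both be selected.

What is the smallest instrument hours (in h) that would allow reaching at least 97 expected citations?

12

Minimise h subject to total expected citations ≥ 97.
AFM scan + sequencing lane: 103 expected citations at 12 h.
No combination under 12 h hits 97.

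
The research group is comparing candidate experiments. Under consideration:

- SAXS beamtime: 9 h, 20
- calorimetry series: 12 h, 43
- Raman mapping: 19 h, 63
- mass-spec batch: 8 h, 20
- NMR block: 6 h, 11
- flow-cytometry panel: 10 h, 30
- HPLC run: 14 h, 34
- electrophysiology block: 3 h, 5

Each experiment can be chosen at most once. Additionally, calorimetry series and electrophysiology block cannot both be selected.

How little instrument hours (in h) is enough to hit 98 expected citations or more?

31

Minimise h subject to total expected citations ≥ 98.
calorimetry series + Raman mapping reaches 106 using 31 h.
Any bundle with less than 31 h falls short of 98.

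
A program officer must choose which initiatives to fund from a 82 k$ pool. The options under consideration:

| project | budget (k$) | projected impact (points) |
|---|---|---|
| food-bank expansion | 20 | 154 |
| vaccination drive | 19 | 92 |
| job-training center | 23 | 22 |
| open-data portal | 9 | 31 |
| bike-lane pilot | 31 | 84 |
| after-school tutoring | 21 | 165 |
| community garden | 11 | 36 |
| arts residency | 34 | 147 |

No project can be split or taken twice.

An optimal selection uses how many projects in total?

Optimal total is 478.
food-bank expansion + vaccination drive + open-data portal + after-school tutoring + community garden hits 478 at 80 k$.
Every optimal selection uses 5 projects.

5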